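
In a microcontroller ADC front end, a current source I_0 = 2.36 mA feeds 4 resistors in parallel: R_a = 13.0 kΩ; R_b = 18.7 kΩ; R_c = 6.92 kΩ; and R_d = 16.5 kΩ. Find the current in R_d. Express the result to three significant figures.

ΣG = 1/13.0 + 1/18.7 + 1/6.92 + 1/16.5 = 0.3355.
Current divider: I(R_d) = I_0 · G_k/ΣG = 2.36 × (0.06061/0.3355) = 2.36 × 0.1806 = 0.4263 mA.

I ≈ 0.426 mA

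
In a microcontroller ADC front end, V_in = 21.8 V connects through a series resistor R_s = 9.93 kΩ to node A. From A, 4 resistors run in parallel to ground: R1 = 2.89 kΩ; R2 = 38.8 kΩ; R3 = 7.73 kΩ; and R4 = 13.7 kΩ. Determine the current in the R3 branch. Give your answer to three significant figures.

I ≈ 0.421 mA

Equivalent of the parallel group: R_p = 1.742 kΩ.
V_A = 21.8 × 1.742/11.67 = 3.253 V.
I(R3) = V_A / R3 = 3.253/7.73 = 0.4208 mA.
(Equivalently: I_total = 1.868 mA, then current-divider fraction G_k/ΣG = 0.2253.)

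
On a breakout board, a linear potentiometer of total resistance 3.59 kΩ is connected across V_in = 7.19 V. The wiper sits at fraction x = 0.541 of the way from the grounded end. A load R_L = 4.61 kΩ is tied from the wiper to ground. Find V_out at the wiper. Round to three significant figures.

The pot divides into 1.648 kΩ above the wiper and 1.942 kΩ below.
(x·R_p) ‖ R_L = 1.366 kΩ.
V_out = 7.19 × 1.366/(1.648 + 1.366) = 3.259 V.

V_out ≈ 3.26 V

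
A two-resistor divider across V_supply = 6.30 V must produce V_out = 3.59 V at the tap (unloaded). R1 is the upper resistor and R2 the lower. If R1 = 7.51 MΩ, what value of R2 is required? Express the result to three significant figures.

R2 ≈ 9.95 MΩ

V_out/V_supply = R2/(R1+R2) = 0.5698.
Rearranging, R2 = R1·k/(1−k) = 7.51 × 1.325 = 9.949 MΩ.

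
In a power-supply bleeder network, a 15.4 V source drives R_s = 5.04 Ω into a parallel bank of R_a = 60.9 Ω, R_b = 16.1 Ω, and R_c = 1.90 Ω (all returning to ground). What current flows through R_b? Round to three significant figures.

Combine the parallel branches: R_p = (1/60.9 + 1/16.1 + 1/1.90)⁻¹ = 1.653 Ω.
V_A = 15.4 × 1.653/6.693 = 3.804 V.
Branch current I = V_A/R_b = 3.804/16.1 = 0.2363 A.

I ≈ 0.236 A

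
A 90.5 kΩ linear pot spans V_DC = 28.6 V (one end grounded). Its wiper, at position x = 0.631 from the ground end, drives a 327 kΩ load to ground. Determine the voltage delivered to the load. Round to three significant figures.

V_out ≈ 17.0 V

The pot divides into 33.39 kΩ above the wiper and 57.11 kΩ below.
(x·R_p) ‖ R_L = 48.62 kΩ.
Loaded-divider output: V_out = 28.6 × 0.5928 = 16.95 V.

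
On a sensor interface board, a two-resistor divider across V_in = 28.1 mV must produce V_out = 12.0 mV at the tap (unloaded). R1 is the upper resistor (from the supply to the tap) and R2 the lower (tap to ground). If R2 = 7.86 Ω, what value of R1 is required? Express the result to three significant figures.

R1 ≈ 10.5 Ω

The divider ratio is R2/(R1+R2) = 12.0/28.1 = 0.4270.
R1 = R2·(1/k − 1) = 7.86 × 1.342 = 10.55 Ω.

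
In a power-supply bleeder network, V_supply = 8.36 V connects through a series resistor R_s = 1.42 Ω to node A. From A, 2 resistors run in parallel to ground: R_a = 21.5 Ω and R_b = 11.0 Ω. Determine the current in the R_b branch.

I ≈ 0.636 A

Parallel bank: R_p = 1/(1/21.5 + 1/11.0) = 7.277 Ω.
V_A by voltage divider: V_A = 8.36 × 7.277/(1.42 + 7.277) = 6.995 V.
I(R_b) = V_A / R_b = 6.995/11.0 = 0.6359 A.
(Check via current divider: I_total = 0.9613 A; share G_k/ΣG = 0.6615 → same result.)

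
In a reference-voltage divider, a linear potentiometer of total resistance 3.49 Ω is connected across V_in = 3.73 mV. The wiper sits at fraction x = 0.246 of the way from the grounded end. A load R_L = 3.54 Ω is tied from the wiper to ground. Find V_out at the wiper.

V_out ≈ 0.776 mV

Split the track: R_lower = x·R_p = 0.8585 Ω, R_upper = (1−x)·R_p = 2.631 Ω.
R_L loads the lower segment: effective lower R = 0.6910 Ω.
V_out = 3.73 × 0.6910/(2.631 + 0.6910) = 0.7757 mV.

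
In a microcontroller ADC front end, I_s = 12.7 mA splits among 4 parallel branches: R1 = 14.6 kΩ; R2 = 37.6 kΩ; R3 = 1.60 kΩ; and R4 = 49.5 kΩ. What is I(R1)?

I ≈ 1.18 mA

Conductances: ΣG = 1/14.6 + 1/37.6 + 1/1.60 + 1/49.5 = 0.7403 (1/kΩ).
Current divider: I(R1) = I_s · G_k/ΣG = 12.7 × (0.06849/0.7403) = 12.7 × 0.09252 = 1.175 mA.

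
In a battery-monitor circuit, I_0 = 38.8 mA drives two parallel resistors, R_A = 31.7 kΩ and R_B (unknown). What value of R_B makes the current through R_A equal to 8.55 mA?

R_B ≈ 8.96 kΩ

Two-branch current divider: I_A = I_0 · R_B/(R_A + R_B).
With f = 0.2204, R_B = R_A · f/(1−f) = 31.7 × 0.2826 = 8.960 kΩ.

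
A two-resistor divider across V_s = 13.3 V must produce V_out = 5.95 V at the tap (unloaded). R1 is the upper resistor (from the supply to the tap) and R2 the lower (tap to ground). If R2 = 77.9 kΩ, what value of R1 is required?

R1 ≈ 96.2 kΩ

V_out/V_s = R2/(R1+R2) = 0.4474.
Rearranging, R1 = R2·(1−k)/k = 77.9 × 1.235 = 96.23 kΩ.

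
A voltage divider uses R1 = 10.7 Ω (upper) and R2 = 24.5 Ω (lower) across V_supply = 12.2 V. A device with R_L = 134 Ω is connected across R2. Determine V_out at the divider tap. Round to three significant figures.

First combine the lower leg with the load: R2 ‖ R_L = 20.71 Ω.
Voltage divider with the loaded lower leg: V_out = 12.2 × 20.71/(10.7 + 20.71) = 12.2 × 0.6594 = 8.044 V.

V_out ≈ 8.04 V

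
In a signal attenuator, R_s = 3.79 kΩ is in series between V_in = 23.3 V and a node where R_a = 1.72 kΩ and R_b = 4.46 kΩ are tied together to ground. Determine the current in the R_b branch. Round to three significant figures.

I ≈ 1.29 mA

Combine the parallel branches: R_p = (1/1.72 + 1/4.46)⁻¹ = 1.241 kΩ.
Node voltage V_A = V_in · R_p/(R_s + R_p) = 23.3 × 0.2467 = 5.748 V.
I(R_b) = V_A / R_b = 5.748/4.46 = 1.289 mA.
(Check via current divider: I_total = 4.631 mA; share G_k/ΣG = 0.2783 → same result.)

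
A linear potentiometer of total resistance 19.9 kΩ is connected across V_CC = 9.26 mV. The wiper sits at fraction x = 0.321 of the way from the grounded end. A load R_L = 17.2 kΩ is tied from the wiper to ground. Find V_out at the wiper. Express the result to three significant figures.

Lower segment x·R_p = 6.388 kΩ; upper segment (1−x)·R_p = 13.51 kΩ.
Lower segment in parallel with the load: 6.388 ‖ 17.2 = 4.658 kΩ.
Then V_out = V_CC · 4.658/(13.51 + 4.658) = 2.374 mV.

V_out ≈ 2.37 mV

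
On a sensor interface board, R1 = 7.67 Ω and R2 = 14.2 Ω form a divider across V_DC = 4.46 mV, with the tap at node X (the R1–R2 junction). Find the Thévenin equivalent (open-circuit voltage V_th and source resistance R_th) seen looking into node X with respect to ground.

V_th is the unloaded tap voltage: V_DC · R2/(R1+R2) = 4.46 × 0.6493 = 2.896 mV.
With V_DC suppressed (replaced by a short), R_th = R1 ‖ R2 = (7.670 × 14.2)/(7.670 + 14.2) = 4.980 Ω.

V_th ≈ 2.90 mV, R_th ≈ 4.98 Ω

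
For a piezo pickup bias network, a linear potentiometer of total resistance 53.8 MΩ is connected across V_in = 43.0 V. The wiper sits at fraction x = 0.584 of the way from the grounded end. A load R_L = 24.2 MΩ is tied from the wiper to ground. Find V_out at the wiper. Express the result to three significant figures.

Lower segment x·R_p = 31.42 MΩ; upper segment (1−x)·R_p = 22.38 MΩ.
(x·R_p) ‖ R_L = 13.67 MΩ.
Loaded-divider output: V_out = 43.0 × 0.3792 = 16.31 V.

V_out ≈ 16.3 V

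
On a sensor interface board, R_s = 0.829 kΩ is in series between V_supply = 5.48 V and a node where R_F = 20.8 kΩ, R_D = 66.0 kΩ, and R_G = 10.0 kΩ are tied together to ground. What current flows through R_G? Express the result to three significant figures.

I ≈ 0.483 mA

Parallel bank: R_p = 1/(1/20.8 + 1/66.0 + 1/10.0) = 6.126 kΩ.
V_A by voltage divider: V_A = 5.48 × 6.126/(0.829 + 6.126) = 4.827 V.
Branch current I = V_A/R_G = 4.827/10.0 = 0.4827 mA.
(Check via current divider: I_total = 0.7879 mA; share G_k/ΣG = 0.6126 → same result.)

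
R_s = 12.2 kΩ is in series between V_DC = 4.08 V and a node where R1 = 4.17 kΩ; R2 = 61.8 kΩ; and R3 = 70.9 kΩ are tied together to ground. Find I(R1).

Equivalent of the parallel group: R_p = 3.702 kΩ.
V_A = 4.08 × 3.702/15.90 = 0.9499 V.
I(R1) = V_A / R1 = 0.9499/4.17 = 0.2278 mA.

I ≈ 0.228 mA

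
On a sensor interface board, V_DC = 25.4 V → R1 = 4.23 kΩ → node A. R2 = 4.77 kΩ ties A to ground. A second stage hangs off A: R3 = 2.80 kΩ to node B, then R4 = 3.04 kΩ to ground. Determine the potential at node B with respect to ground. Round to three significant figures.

The second stage (R3 + R4 = 5.840 kΩ) loads node A in parallel with R2.
R2 ‖ (R3+R4) = 2.626 kΩ.
First divider: V_A = V_DC · 2.626/(4.23 + 2.626) = 9.728 V.
Stage 2 is unloaded, so V_B = V_A · R4/(R3+R4) = 9.728 × 3.04/5.840 = 5.064 V.

V_B ≈ 5.06 V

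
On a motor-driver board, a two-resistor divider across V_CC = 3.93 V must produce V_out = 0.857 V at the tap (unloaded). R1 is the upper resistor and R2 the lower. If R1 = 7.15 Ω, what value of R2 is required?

R2 ≈ 1.99 Ω

The divider ratio is R2/(R1+R2) = 0.857/3.93 = 0.2181.
Rearranging, R2 = R1·k/(1−k) = 7.15 × 0.2789 = 1.994 Ω.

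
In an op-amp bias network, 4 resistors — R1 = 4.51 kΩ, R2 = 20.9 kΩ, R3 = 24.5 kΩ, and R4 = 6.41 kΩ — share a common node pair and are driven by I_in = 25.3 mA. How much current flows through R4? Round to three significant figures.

I ≈ 8.46 mA

ΣG = 1/4.51 + 1/20.9 + 1/24.5 + 1/6.41 = 0.4664.
By the current-divider rule, I = I_in · G_k/ΣG = 25.3 × 0.3345 = 8.463 mA.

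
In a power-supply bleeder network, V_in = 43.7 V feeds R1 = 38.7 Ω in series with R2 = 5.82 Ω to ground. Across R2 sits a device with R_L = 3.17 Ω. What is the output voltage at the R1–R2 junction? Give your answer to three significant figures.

V_out ≈ 2.20 V

The load sits in parallel with R2, giving an effective lower resistance R2' = R2·R_L/(R2+R_L) = 2.052 Ω.
Then V_out = V_in · R2'/(R1 + R2') = 43.7 × 2.052/40.75 = 2.201 V.
(Unloaded it would be 5.71 V; the load pulls it down.)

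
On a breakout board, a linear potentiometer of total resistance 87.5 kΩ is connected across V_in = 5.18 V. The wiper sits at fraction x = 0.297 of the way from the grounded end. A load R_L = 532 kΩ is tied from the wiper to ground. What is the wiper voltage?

Split the track: R_lower = x·R_p = 25.99 kΩ, R_upper = (1−x)·R_p = 61.51 kΩ.
Lower segment in parallel with the load: 25.99 ‖ 532 = 24.78 kΩ.
Then V_out = V_in · 24.78/(61.51 + 24.78) = 1.487 V.

V_out ≈ 1.49 V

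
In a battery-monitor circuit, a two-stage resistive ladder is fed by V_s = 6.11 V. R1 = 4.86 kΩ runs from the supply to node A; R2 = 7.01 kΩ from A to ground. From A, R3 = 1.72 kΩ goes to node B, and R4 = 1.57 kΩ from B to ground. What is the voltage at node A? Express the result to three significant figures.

Node A sees R2 in parallel with the series input of stage 2, R3 + R4 = 3.290 kΩ.
R2 ‖ (R3+R4) = 2.239 kΩ.
V_A = 6.11 × 2.239/(4.86 + 2.239) = 1.927 V.

V_A ≈ 1.93 V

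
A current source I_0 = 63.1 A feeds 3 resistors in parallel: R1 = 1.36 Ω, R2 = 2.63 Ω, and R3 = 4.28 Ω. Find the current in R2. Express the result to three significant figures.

I ≈ 17.8 A

ΣG = 1/1.36 + 1/2.63 + 1/4.28 = 1.349.
Current divider: I(R2) = I_0 · G_k/ΣG = 63.1 × (0.3802/1.349) = 63.1 × 0.2818 = 17.78 A.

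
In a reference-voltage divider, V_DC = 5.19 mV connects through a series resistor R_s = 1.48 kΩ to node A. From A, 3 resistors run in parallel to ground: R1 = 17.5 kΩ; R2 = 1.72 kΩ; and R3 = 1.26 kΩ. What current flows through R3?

Combine the parallel branches: R_p = (1/17.5 + 1/1.72 + 1/1.26)⁻¹ = 0.6982 kΩ.
Node voltage V_A = V_DC · R_p/(R_s + R_p) = 5.19 × 0.3205 = 1.664 mV.
I(R3) = V_A / R3 = 1.664/1.26 = 1.320 µA.
(Equivalently: I_total = 2.383 µA, then current-divider fraction G_k/ΣG = 0.5542.)

I ≈ 1.32 µA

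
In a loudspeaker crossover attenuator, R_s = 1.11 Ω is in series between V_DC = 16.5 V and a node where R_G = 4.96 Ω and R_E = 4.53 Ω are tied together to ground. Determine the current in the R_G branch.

Equivalent of the parallel group: R_p = 2.368 Ω.
V_A by voltage divider: V_A = 16.5 × 2.368/(1.11 + 2.368) = 11.23 V.
Branch current I = V_A/R_G = 11.23/4.96 = 2.265 A.
(Equivalently: I_total = 4.745 A, then current-divider fraction G_k/ΣG = 0.4773.)

I ≈ 2.26 A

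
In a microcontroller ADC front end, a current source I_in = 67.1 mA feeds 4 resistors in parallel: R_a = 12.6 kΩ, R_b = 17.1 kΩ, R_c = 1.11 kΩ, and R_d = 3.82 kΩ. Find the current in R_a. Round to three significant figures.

Total conductance ΣG = 1/12.6 + 1/17.1 + 1/1.11 + 1/3.82 = 1.301 (units of 1/kΩ).
Current divider: I(R_a) = I_in · G_k/ΣG = 67.1 × (0.07937/1.301) = 67.1 × 0.06103 = 4.095 mA.

I ≈ 4.09 mA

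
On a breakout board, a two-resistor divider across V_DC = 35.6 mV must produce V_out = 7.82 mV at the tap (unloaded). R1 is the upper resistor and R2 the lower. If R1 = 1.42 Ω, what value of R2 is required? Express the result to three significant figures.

Required fraction k = V_out/V_DC = 0.2197.
So R2 = R1 · V_out/(V_DC − V_out) = 1.42 × 7.82/(35.6 − 7.82) = 1.42 × 0.2815 = 0.3997 Ω.

R2 ≈ 0.400 Ω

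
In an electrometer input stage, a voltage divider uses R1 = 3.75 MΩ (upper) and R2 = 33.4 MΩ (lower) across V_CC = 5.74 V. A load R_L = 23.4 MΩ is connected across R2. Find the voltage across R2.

V_out ≈ 4.51 V

First combine the lower leg with the load: R2 ‖ R_L = 13.76 MΩ.
Now apply the divider: V_out = 5.74 × 0.7858 = 4.511 V.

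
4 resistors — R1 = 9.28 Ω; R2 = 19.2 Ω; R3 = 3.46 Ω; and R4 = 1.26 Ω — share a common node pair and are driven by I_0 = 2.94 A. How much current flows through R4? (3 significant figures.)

I ≈ 1.88 A

Total conductance ΣG = 1/9.28 + 1/19.2 + 1/3.46 + 1/1.26 = 1.243 (units of 1/Ω).
R4 takes the fraction G_k/ΣG = 0.7937/1.243 = 0.6387, so I = 2.94 × 0.6387 = 1.878 A.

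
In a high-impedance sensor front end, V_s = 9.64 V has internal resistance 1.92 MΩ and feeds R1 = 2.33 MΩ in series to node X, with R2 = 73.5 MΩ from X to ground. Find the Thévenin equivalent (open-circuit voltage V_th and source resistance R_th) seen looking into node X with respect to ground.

R1' = 1.92 + 2.33 = 4.250 MΩ (source resistance + R1).
With X open, the divider is unloaded: V_th = 9.64 × 73.5/77.75 = 9.113 V.
Zeroing V_s shorts the top of R1' to ground, so R_th = R1' ‖ R2 = 4.018 MΩ.

V_th ≈ 9.11 V, R_th ≈ 4.02 MΩ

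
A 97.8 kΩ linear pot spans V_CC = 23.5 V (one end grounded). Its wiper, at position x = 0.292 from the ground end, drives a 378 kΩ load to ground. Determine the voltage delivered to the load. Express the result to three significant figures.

The pot divides into 69.24 kΩ above the wiper and 28.56 kΩ below.
(x·R_p) ‖ R_L = 26.55 kΩ.
V_out = 23.5 × 26.55/(69.24 + 26.55) = 6.514 V.
(Unloaded: V_out = x·V_CC = 6.86 V.)

V_out ≈ 6.51 V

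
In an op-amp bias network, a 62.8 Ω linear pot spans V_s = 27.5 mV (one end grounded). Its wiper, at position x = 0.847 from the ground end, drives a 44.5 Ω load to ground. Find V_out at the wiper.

V_out ≈ 19.7 mV

The pot divides into 9.608 Ω above the wiper and 53.19 Ω below.
Lower segment in parallel with the load: 53.19 ‖ 44.5 = 24.23 Ω.
Loaded-divider output: V_out = 27.5 × 0.7160 = 19.69 mV.
(Unloaded: V_out = x·V_s = 23.3 mV.)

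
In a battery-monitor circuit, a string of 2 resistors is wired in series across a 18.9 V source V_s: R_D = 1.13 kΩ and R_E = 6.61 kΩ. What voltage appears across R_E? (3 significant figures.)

V ≈ 16.1 V

Series total: ΣR = 1.13 + 6.61 = 7.740 kΩ.
Voltage divider: V = V_s · (6.610 / 7.740) = 18.9 × 0.8540 = 16.14 V.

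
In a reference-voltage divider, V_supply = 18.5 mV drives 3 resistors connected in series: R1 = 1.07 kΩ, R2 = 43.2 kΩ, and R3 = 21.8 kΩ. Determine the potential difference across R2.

Total series resistance ΣR = 1.07 + 43.2 + 21.8 = 66.07 kΩ.
V = V_supply · R/ΣR = 18.5 × 0.6539 = 12.10 mV.

V ≈ 12.1 mV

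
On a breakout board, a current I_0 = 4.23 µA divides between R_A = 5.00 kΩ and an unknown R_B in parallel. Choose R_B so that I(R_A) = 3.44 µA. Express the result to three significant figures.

R_B ≈ 21.8 kΩ

The fraction through R_A equals R_B/(R_A+R_B).
3.44/4.23 = R_B/(R_A + R_B) → R_B = R_A · (0.8132)/(1 − 0.8132) = 5.00 × 4.354 = 21.77 kΩ.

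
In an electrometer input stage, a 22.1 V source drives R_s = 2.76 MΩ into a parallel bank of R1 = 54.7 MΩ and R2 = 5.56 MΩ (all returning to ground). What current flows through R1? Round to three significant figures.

I ≈ 0.261 µA

Parallel bank: R_p = 1/(1/54.7 + 1/5.56) = 5.047 MΩ.
Node voltage V_A = V_s · R_p/(R_s + R_p) = 22.1 × 0.6465 = 14.29 V.
I(R1) = V_A / R1 = 14.29/54.7 = 0.2612 µA.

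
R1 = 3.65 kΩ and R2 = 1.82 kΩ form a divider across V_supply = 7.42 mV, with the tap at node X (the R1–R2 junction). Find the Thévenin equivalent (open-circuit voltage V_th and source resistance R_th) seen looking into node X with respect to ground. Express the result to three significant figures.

V_th ≈ 2.47 mV, R_th ≈ 1.21 kΩ

V_th is the unloaded tap voltage: V_supply · R2/(R1+R2) = 7.42 × 0.3327 = 2.469 mV.
Looking into X with the source shorted: R_th = R1·R2/(R1+R2) = 3.650 × 1.82/5.470 = 1.214 kΩ.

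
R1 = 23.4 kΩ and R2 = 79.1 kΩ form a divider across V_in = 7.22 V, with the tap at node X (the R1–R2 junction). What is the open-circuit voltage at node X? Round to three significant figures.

V_th ≈ 5.57 V

Open-circuit (no load on X): V_th = V_in · R2/(R1 + R2) = 7.22 × 79.1/(23.40 + 79.1) = 5.572 V.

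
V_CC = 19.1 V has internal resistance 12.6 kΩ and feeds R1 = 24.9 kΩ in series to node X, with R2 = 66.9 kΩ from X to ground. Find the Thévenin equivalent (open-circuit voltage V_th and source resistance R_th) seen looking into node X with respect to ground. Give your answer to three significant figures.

V_th ≈ 12.2 V, R_th ≈ 24.0 kΩ

R1' = 12.6 + 24.9 = 37.50 kΩ (source resistance + R1).
Open-circuit (no load on X): V_th = V_CC · R2/(R1' + R2) = 19.1 × 66.9/(37.50 + 66.9) = 12.24 V.
With V_CC suppressed (replaced by a short), R_th = R1' ‖ R2 = (37.50 × 66.9)/(37.50 + 66.9) = 24.03 kΩ.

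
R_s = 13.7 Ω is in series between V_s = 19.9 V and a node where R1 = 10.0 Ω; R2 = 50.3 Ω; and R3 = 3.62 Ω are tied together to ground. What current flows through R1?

Parallel bank: R_p = 1/(1/10.0 + 1/50.3 + 1/3.62) = 2.524 Ω.
V_A by voltage divider: V_A = 19.9 × 2.524/(13.7 + 2.524) = 3.096 V.
I(R1) = V_A / R1 = 3.096/10.0 = 0.3096 A.

I ≈ 0.310 A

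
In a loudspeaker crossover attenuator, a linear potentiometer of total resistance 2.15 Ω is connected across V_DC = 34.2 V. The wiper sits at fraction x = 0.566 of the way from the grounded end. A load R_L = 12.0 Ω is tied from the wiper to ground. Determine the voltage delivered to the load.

Split the track: R_lower = x·R_p = 1.217 Ω, R_upper = (1−x)·R_p = 0.9331 Ω.
R_L loads the lower segment: effective lower R = 1.105 Ω.
Loaded-divider output: V_out = 34.2 × 0.5421 = 18.54 V.
(Unloaded: V_out = x·V_DC = 19.4 V.)

V_out ≈ 18.5 V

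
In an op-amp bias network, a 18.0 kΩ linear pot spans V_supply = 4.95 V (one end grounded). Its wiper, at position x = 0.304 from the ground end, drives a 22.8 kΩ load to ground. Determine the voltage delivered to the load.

Split the track: R_lower = x·R_p = 5.472 kΩ, R_upper = (1−x)·R_p = 12.53 kΩ.
Lower segment in parallel with the load: 5.472 ‖ 22.8 = 4.413 kΩ.
Loaded-divider output: V_out = 4.95 × 0.2605 = 1.289 V.

V_out ≈ 1.29 V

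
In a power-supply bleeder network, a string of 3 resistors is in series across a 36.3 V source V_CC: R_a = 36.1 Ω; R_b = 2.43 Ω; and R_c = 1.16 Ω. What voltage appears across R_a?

Total series resistance ΣR = 36.1 + 2.43 + 1.16 = 39.69 Ω.
V = V_CC · R/ΣR = 36.3 × 0.9095 = 33.02 V.

V ≈ 33.0 V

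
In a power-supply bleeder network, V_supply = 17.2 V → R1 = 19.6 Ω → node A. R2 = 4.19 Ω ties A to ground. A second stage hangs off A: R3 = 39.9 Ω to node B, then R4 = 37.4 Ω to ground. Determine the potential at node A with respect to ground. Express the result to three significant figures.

Looking into the second stage from A: R3 + R4 = 77.30 Ω appears in parallel with R2.
R2 ‖ (R3+R4) = 3.975 Ω.
So V_A = 17.2 × 0.1686 = 2.900 V.

V_A ≈ 2.90 V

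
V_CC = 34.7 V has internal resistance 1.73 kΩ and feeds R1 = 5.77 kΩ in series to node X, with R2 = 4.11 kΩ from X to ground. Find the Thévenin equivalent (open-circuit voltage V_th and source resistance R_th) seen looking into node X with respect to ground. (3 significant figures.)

V_th ≈ 12.3 V, R_th ≈ 2.66 kΩ

R1' = 1.73 + 5.77 = 7.500 kΩ (source resistance + R1).
With X open, the divider is unloaded: V_th = 34.7 × 4.11/11.61 = 12.28 V.
Looking into X with the source shorted: R_th = R1'·R2/(R1'+R2) = 7.500 × 4.11/11.61 = 2.655 kΩ.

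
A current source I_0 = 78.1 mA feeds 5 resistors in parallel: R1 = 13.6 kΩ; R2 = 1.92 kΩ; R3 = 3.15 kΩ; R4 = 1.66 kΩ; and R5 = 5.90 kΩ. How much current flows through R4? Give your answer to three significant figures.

ΣG = 1/13.6 + 1/1.92 + 1/3.15 + 1/1.66 + 1/5.90 = 1.684.
Current divider: I(R4) = I_0 · G_k/ΣG = 78.1 × (0.6024/1.684) = 78.1 × 0.3578 = 27.94 mA.

I ≈ 27.9 mA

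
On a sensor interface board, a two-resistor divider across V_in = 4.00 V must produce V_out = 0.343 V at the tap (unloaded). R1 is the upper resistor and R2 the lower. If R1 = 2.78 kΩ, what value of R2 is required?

R2 ≈ 0.261 kΩ

Required fraction k = V_out/V_in = 0.08575.
So R2 = R1 · V_out/(V_in − V_out) = 2.78 × 0.343/(4.00 − 0.343) = 2.78 × 0.09379 = 0.2607 kΩ.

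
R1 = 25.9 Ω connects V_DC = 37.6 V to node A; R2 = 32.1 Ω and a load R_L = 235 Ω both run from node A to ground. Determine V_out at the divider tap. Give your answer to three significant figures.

The load sits in parallel with R2, giving an effective lower resistance R2' = R2·R_L/(R2+R_L) = 28.24 Ω.
Voltage divider with the loaded lower leg: V_out = 37.6 × 28.24/(25.9 + 28.24) = 37.6 × 0.5216 = 19.61 V.
(Unloaded it would be 20.8 V; the load pulls it down.)

V_out ≈ 19.6 V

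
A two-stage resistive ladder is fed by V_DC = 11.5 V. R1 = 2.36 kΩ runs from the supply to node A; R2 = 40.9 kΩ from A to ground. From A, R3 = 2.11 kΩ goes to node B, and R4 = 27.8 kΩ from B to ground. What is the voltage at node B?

Looking into the second stage from A: R3 + R4 = 29.91 kΩ appears in parallel with R2.
Effective lower resistance at A: R2 ‖ 29.91 = 17.28 kΩ.
So V_A = 11.5 × 0.8798 = 10.12 V.
V_B = V_A × 0.9295 = 9.404 V.

V_B ≈ 9.40 V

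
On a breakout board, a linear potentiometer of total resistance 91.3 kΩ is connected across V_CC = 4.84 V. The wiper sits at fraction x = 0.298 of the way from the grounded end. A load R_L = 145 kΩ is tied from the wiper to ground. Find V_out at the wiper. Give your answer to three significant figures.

V_out ≈ 1.27 V

Lower segment x·R_p = 27.21 kΩ; upper segment (1−x)·R_p = 64.09 kΩ.
Lower segment in parallel with the load: 27.21 ‖ 145 = 22.91 kΩ.
Then V_out = V_CC · 22.91/(64.09 + 22.91) = 1.274 V.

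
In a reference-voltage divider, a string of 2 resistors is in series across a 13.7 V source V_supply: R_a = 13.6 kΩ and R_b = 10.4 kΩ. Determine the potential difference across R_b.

Series total: ΣR = 13.6 + 10.4 = 24.00 kΩ.
By the voltage-divider rule, V = 13.7 × 10.40/24.00 = 5.937 V.

V ≈ 5.94 V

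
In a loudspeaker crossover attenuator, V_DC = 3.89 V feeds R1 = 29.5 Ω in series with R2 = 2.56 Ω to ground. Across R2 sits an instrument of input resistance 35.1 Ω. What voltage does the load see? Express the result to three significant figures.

V_out ≈ 0.291 V

The load sits in parallel with R2, giving an effective lower resistance R2' = R2·R_L/(R2+R_L) = 2.386 Ω.
Voltage divider with the loaded lower leg: V_out = 3.89 × 2.386/(29.5 + 2.386) = 3.89 × 0.07483 = 0.2911 V.
(Unloaded it would be 0.311 V; the load pulls it down.)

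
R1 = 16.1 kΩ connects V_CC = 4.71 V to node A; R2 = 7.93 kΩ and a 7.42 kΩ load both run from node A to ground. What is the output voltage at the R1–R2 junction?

V_out ≈ 0.906 V

First combine the lower leg with the load: R2 ‖ R_L = 3.833 kΩ.
Voltage divider with the loaded lower leg: V_out = 4.71 × 3.833/(16.1 + 3.833) = 4.71 × 0.1923 = 0.9058 V.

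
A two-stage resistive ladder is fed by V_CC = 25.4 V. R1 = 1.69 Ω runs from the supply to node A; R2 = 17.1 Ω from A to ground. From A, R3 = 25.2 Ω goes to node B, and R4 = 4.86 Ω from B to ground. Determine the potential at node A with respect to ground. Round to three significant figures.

Node A sees R2 in parallel with the series input of stage 2, R3 + R4 = 30.06 Ω.
Effective lower resistance at A: R2 ‖ 30.06 = 10.90 Ω.
First divider: V_A = V_CC · 10.90/(1.69 + 10.90) = 21.99 V.

V_A ≈ 22.0 V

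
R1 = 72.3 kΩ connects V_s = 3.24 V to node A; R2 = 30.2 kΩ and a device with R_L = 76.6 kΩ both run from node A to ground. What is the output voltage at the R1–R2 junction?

R2 ‖ R_L = (30.2 × 76.6)/(30.2 + 76.6) = 21.66 kΩ.
Then V_out = V_s · R2'/(R1 + R2') = 3.24 × 21.66/93.96 = 0.7469 V.

V_out ≈ 0.747 V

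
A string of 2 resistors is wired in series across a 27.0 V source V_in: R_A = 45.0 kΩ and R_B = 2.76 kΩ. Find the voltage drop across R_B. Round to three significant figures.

V ≈ 1.56 V

ΣR = 45.0 + 2.76 = 47.76 kΩ.
Voltage divider: V = V_in · (2.760 / 47.76) = 27.0 × 0.05779 = 1.560 V.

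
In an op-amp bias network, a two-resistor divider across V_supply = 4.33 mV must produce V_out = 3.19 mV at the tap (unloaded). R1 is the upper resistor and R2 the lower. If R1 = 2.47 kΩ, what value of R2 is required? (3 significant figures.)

R2 ≈ 6.91 kΩ

Required fraction k = V_out/V_supply = 0.7367.
So R2 = R1 · V_out/(V_supply − V_out) = 2.47 × 3.19/(4.33 − 3.19) = 2.47 × 2.798 = 6.912 kΩ.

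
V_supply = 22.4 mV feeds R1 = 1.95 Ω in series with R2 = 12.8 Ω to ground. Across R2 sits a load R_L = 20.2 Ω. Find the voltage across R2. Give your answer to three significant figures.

The load sits in parallel with R2, giving an effective lower resistance R2' = R2·R_L/(R2+R_L) = 7.835 Ω.
Voltage divider with the loaded lower leg: V_out = 22.4 × 7.835/(1.95 + 7.835) = 22.4 × 0.8007 = 17.94 mV.

V_out ≈ 17.9 mV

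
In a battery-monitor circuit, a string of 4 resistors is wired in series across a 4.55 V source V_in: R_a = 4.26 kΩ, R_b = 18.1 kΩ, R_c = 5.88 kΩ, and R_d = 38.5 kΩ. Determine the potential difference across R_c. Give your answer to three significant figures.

ΣR = 4.26 + 18.1 + 5.88 + 38.5 = 66.74 kΩ.
Voltage divider: V = V_in · (5.880 / 66.74) = 4.55 × 0.08810 = 0.4009 V.

V ≈ 0.401 V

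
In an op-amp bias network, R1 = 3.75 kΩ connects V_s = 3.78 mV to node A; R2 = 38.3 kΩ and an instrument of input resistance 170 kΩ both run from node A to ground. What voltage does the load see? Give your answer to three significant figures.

V_out ≈ 3.38 mV

The load sits in parallel with R2, giving an effective lower resistance R2' = R2·R_L/(R2+R_L) = 31.26 kΩ.
Voltage divider with the loaded lower leg: V_out = 3.78 × 31.26/(3.75 + 31.26) = 3.78 × 0.8929 = 3.375 mV.
(Unloaded it would be 3.44 mV; the load pulls it down.)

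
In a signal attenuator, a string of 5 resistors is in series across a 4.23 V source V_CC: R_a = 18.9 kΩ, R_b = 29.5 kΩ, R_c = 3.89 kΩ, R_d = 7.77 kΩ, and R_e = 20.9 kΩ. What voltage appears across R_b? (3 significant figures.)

V ≈ 1.54 V

Series total: ΣR = 18.9 + 29.5 + 3.89 + 7.77 + 20.9 = 80.96 kΩ.
Voltage divider: V = V_CC · (29.50 / 80.96) = 4.23 × 0.3644 = 1.541 V.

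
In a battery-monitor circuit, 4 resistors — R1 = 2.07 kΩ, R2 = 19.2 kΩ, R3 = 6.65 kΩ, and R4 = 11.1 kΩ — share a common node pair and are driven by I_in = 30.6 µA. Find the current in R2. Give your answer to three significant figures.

Total conductance ΣG = 1/2.07 + 1/19.2 + 1/6.65 + 1/11.1 = 0.7756 (units of 1/kΩ).
Current divider: I(R2) = I_in · G_k/ΣG = 30.6 × (0.05208/0.7756) = 30.6 × 0.06715 = 2.055 µA.

I ≈ 2.05 µA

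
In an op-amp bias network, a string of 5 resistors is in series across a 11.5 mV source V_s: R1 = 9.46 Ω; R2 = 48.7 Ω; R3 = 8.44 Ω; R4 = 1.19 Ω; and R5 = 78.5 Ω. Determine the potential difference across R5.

Total series resistance ΣR = 9.46 + 48.7 + 8.44 + 1.19 + 78.5 = 146.3 Ω.
By the voltage-divider rule, V = 11.5 × 78.50/146.3 = 6.171 mV.

V ≈ 6.17 mV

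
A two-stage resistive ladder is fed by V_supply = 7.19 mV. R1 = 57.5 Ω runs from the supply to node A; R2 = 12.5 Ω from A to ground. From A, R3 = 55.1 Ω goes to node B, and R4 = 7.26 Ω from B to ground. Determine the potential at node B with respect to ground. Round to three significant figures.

V_B ≈ 0.128 mV

Looking into the second stage from A: R3 + R4 = 62.36 Ω appears in parallel with R2.
Effective lower resistance at A: R2 ‖ 62.36 = 10.41 Ω.
V_A = 7.19 × 10.41/(57.5 + 10.41) = 1.102 mV.
Stage 2 is unloaded, so V_B = V_A · R4/(R3+R4) = 1.102 × 7.26/62.36 = 0.1283 mV.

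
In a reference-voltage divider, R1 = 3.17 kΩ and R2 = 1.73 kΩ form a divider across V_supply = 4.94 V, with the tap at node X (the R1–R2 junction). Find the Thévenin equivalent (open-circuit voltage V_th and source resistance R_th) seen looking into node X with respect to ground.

V_th ≈ 1.74 V, R_th ≈ 1.12 kΩ

With X open, the divider is unloaded: V_th = 4.94 × 1.73/4.900 = 1.744 V.
With V_supply suppressed (replaced by a short), R_th = R1 ‖ R2 = (3.170 × 1.73)/(3.170 + 1.73) = 1.119 kΩ.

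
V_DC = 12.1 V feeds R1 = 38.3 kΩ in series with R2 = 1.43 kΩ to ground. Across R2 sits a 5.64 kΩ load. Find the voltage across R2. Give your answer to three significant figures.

The load sits in parallel with R2, giving an effective lower resistance R2' = R2·R_L/(R2+R_L) = 1.141 kΩ.
Voltage divider with the loaded lower leg: V_out = 12.1 × 1.141/(38.3 + 1.141) = 12.1 × 0.02892 = 0.3500 V.

V_out ≈ 0.350 V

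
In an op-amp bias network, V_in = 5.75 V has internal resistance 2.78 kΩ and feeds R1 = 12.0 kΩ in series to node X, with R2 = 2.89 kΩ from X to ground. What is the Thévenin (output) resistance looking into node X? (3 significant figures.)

R_th ≈ 2.42 kΩ

R1' = 2.78 + 12.0 = 14.78 kΩ (source resistance + R1).
Zeroing V_in shorts the top of R1' to ground, so R_th = R1' ‖ R2 = 2.417 kΩ.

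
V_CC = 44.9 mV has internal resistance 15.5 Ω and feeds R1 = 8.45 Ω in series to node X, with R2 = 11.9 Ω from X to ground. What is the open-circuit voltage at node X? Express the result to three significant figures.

V_th ≈ 14.9 mV

R1' = 15.5 + 8.45 = 23.95 Ω (source resistance + R1).
V_th is the unloaded tap voltage: V_CC · R2/(R1'+R2) = 44.9 × 0.3319 = 14.90 mV.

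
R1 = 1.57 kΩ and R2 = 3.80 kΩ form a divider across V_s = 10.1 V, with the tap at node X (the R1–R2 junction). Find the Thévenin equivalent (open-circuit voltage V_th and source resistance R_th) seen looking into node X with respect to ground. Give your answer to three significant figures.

With X open, the divider is unloaded: V_th = 10.1 × 3.80/5.370 = 7.147 V.
With V_s suppressed (replaced by a short), R_th = R1 ‖ R2 = (1.570 × 3.80)/(1.570 + 3.80) = 1.111 kΩ.

V_th ≈ 7.15 V, R_th ≈ 1.11 kΩ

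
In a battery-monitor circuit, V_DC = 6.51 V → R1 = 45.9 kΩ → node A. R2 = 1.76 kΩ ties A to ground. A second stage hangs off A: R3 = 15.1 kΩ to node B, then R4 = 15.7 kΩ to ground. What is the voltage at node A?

Node A sees R2 in parallel with the series input of stage 2, R3 + R4 = 30.80 kΩ.
R2 ‖ (R3+R4) = 1.665 kΩ.
First divider: V_A = V_DC · 1.665/(45.9 + 1.665) = 0.2279 V.

V_A ≈ 0.228 V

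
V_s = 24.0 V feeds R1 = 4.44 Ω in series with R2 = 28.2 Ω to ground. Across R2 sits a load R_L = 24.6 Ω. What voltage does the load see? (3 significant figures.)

V_out ≈ 17.9 V

R2 ‖ R_L = (28.2 × 24.6)/(28.2 + 24.6) = 13.14 Ω.
Voltage divider with the loaded lower leg: V_out = 24.0 × 13.14/(4.44 + 13.14) = 24.0 × 0.7474 = 17.94 V.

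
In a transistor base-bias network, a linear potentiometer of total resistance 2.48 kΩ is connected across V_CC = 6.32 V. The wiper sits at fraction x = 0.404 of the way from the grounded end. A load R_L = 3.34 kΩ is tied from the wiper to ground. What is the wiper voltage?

The pot divides into 1.478 kΩ above the wiper and 1.002 kΩ below.
R_L loads the lower segment: effective lower R = 0.7707 kΩ.
Loaded-divider output: V_out = 6.32 × 0.3427 = 2.166 V.
(Unloaded: V_out = x·V_CC = 2.55 V.)

V_out ≈ 2.17 V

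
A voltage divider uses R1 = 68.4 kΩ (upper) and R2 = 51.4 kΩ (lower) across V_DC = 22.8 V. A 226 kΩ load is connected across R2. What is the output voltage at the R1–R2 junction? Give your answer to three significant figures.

R2 ‖ R_L = (51.4 × 226)/(51.4 + 226) = 41.88 kΩ.
Now apply the divider: V_out = 22.8 × 0.3797 = 8.658 V.

V_out ≈ 8.66 V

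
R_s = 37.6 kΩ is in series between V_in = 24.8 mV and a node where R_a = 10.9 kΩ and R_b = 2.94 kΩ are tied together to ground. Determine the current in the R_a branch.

I ≈ 0.132 µA

Parallel bank: R_p = 1/(1/10.9 + 1/2.94) = 2.315 kΩ.
Node voltage V_A = V_in · R_p/(R_s + R_p) = 24.8 × 0.05801 = 1.439 mV.
Branch current I = V_A/R_a = 1.439/10.9 = 0.1320 µA.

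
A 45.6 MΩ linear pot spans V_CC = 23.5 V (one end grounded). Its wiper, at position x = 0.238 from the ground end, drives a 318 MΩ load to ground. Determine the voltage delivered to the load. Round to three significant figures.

V_out ≈ 5.45 V

Lower segment x·R_p = 10.85 MΩ; upper segment (1−x)·R_p = 34.75 MΩ.
R_L loads the lower segment: effective lower R = 10.49 MΩ.
Loaded-divider output: V_out = 23.5 × 0.2320 = 5.451 V.
(Unloaded: V_out = x·V_CC = 5.59 V.)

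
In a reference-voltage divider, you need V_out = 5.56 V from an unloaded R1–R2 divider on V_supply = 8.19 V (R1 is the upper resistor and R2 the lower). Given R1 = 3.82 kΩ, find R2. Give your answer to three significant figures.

Required fraction k = V_out/V_supply = 0.6789.
R2 = R1 · 0.6789/(1 − 0.6789) = 8.076 kΩ.

R2 ≈ 8.08 kΩ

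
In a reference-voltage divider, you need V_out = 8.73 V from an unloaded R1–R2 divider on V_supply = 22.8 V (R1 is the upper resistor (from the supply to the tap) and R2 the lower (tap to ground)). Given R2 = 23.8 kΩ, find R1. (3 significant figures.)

V_out/V_supply = R2/(R1+R2) = 0.3829.
Rearranging, R1 = R2·(1−k)/k = 23.8 × 1.612 = 38.36 kΩ.

R1 ≈ 38.4 kΩ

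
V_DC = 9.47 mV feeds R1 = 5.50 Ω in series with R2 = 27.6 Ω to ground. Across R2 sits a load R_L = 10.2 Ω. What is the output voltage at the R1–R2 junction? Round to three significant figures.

V_out ≈ 5.45 mV

The load sits in parallel with R2, giving an effective lower resistance R2' = R2·R_L/(R2+R_L) = 7.448 Ω.
Voltage divider with the loaded lower leg: V_out = 9.47 × 7.448/(5.50 + 7.448) = 9.47 × 0.5752 = 5.447 mV.
(Unloaded it would be 7.90 mV; the load pulls it down.)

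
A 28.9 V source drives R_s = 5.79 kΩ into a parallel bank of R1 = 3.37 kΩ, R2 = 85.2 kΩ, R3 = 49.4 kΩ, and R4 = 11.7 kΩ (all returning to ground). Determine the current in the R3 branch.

I ≈ 0.172 mA

Equivalent of the parallel group: R_p = 2.414 kΩ.
V_A by voltage divider: V_A = 28.9 × 2.414/(5.79 + 2.414) = 8.505 V.
I(R3) = V_A / R3 = 8.505/49.4 = 0.1722 mA.
(Check via current divider: I_total = 3.523 mA; share G_k/ΣG = 0.04887 → same result.)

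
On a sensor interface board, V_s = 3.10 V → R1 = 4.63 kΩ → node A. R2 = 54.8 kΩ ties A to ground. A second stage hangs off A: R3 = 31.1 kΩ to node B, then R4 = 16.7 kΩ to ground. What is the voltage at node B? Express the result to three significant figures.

The second stage (R3 + R4 = 47.80 kΩ) loads node A in parallel with R2.
Effective lower resistance at A: R2 ‖ 47.80 = 25.53 kΩ.
So V_A = 3.10 × 0.8465 = 2.624 V.
Then the unloaded second divider: V_B = V_A × R4/(R3+R4) = 2.624 × 0.3494 = 0.9168 V.

V_B ≈ 0.917 V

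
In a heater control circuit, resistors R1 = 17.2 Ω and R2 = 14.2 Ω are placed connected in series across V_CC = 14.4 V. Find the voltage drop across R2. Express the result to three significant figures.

V ≈ 6.51 V

Total series resistance ΣR = 17.2 + 14.2 = 31.40 Ω.
Voltage divider: V = V_CC · (14.20 / 31.40) = 14.4 × 0.4522 = 6.512 V.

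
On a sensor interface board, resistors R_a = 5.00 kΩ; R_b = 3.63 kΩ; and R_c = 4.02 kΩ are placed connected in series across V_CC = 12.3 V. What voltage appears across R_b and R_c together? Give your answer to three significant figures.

V ≈ 7.44 V

Series total: ΣR = 5.00 + 3.63 + 4.02 = 12.65 kΩ.
R_{R_b..R_c} = 3.63 + 4.02 = 7.650 kΩ.
Voltage divider: V = V_CC · (7.650 / 12.65) = 12.3 × 0.6047 = 7.438 V.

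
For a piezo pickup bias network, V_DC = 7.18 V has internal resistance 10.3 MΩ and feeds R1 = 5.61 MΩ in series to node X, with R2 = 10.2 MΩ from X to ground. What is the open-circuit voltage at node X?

R1' = 10.3 + 5.61 = 15.91 MΩ (source resistance + R1).
Open-circuit (no load on X): V_th = V_DC · R2/(R1' + R2) = 7.18 × 10.2/(15.91 + 10.2) = 2.805 V.

V_th ≈ 2.80 V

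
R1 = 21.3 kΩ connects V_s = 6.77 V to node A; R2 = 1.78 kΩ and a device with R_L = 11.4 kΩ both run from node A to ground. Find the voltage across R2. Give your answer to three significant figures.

R2 ‖ R_L = (1.78 × 11.4)/(1.78 + 11.4) = 1.540 kΩ.
Voltage divider with the loaded lower leg: V_out = 6.77 × 1.540/(21.3 + 1.540) = 6.77 × 0.06741 = 0.4564 V.

V_out ≈ 0.456 V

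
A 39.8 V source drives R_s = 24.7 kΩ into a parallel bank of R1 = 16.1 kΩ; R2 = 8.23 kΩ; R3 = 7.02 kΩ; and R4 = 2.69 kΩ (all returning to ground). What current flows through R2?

Combine the parallel branches: R_p = (1/16.1 + 1/8.23 + 1/7.02 + 1/2.69)⁻¹ = 1.433 kΩ.
Node voltage V_A = V_supply · R_p/(R_s + R_p) = 39.8 × 0.05484 = 2.182 V.
Branch current I = V_A/R2 = 2.182/8.23 = 0.2652 mA.
(Check via current divider: I_total = 1.523 mA; share G_k/ΣG = 0.1741 → same result.)

I ≈ 0.265 mA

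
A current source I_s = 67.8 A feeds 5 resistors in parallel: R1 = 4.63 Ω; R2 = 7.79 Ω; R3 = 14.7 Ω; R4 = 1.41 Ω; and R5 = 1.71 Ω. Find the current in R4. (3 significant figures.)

Conductances: ΣG = 1/4.63 + 1/7.79 + 1/14.7 + 1/1.41 + 1/1.71 = 1.706 (1/Ω).
By the current-divider rule, I = I_s · G_k/ΣG = 67.8 × 0.4156 = 28.18 A.

I ≈ 28.2 A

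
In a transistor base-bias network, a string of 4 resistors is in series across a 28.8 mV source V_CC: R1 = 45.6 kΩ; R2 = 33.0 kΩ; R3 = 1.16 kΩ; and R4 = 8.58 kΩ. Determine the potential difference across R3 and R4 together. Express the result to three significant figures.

ΣR = 45.6 + 33.0 + 1.16 + 8.58 = 88.34 kΩ.
R_{R3..R4} = 1.16 + 8.58 = 9.740 kΩ.
V = V_CC · R/ΣR = 28.8 × 0.1103 = 3.175 mV.

V ≈ 3.18 mV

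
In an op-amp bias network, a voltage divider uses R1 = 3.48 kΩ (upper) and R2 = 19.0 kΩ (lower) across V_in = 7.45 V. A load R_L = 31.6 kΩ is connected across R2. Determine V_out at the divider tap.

V_out ≈ 5.76 V

First combine the lower leg with the load: R2 ‖ R_L = 11.87 kΩ.
Now apply the divider: V_out = 7.45 × 0.7732 = 5.761 V.
(Unloaded it would be 6.30 V; the load pulls it down.)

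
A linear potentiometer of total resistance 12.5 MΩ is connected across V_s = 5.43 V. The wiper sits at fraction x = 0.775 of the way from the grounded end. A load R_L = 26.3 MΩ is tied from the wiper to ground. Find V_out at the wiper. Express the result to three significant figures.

The pot divides into 2.812 MΩ above the wiper and 9.688 MΩ below.
R_L loads the lower segment: effective lower R = 7.080 MΩ.
Loaded-divider output: V_out = 5.43 × 0.7157 = 3.886 V.
(Unloaded: V_out = x·V_s = 4.21 V.)

V_out ≈ 3.89 V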